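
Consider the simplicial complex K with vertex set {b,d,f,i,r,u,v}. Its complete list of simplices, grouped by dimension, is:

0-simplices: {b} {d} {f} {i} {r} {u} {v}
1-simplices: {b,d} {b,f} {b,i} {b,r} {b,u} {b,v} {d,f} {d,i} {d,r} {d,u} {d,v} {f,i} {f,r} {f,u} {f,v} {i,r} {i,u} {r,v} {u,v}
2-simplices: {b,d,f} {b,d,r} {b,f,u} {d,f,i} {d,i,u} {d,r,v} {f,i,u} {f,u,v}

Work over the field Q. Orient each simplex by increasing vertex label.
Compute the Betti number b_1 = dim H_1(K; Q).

b_1=5

n_0=7 n_1=19 n_2=8  [Q]
∂1: piv[bd,bf,bi,br,bu,bv] rk=6  ker:df,di,dr,du,dv,fi,fr,fu,fv,ir,iu,rv,uv
∂2: piv[bdf,bdr,bfu,dfi,diu,drv,fiu,fuv] rk=8
b_1=(19−6)−8=5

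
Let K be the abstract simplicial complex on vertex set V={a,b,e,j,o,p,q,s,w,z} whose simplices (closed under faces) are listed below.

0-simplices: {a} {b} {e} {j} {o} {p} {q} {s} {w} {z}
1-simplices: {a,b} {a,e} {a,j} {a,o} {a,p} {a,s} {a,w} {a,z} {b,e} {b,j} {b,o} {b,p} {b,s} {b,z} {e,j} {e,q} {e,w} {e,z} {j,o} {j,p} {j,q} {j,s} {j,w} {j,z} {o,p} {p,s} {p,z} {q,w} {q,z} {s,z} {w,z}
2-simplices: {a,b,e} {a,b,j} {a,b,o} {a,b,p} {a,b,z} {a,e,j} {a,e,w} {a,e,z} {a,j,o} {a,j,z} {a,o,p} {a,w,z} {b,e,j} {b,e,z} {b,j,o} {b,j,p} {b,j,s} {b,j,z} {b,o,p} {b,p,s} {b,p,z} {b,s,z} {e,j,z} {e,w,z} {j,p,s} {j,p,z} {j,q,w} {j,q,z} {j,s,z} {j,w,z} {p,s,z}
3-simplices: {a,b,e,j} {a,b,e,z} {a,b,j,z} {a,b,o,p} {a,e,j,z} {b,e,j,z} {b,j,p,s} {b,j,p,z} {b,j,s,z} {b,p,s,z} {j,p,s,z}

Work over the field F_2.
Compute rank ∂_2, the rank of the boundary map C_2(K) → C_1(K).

rank∂_2=20

n_0=10 n_1=31 n_2=31 n_3=11  [Z2]
∂1: piv[ab,ae,aj,ao,ap,as,aw,az,eq] rk=9  ker:be,bj,bo,bp,bs,bz,ej,ew,ez,jo,jp,jq,js,jw,jz,op,ps,pz,qw,qz,sz,wz
∂2: piv[abe,abj,abo,abp,abz,aej,aew,aez,ajo,ajz,aop,awz,bjp,bjs,bps,bpz,bsz,jqw,jqz,jwz] rk=20  ker:bej,bez,bjo,bjz,bop,ejz,ewz,jps,jpz,jsz,psz
∂3: piv[abej,abez,abjz,abop,aejz,bjps,bjpz,bjsz,bpsz] rk=9  ker:bejz,jpsz
rk∂_2=20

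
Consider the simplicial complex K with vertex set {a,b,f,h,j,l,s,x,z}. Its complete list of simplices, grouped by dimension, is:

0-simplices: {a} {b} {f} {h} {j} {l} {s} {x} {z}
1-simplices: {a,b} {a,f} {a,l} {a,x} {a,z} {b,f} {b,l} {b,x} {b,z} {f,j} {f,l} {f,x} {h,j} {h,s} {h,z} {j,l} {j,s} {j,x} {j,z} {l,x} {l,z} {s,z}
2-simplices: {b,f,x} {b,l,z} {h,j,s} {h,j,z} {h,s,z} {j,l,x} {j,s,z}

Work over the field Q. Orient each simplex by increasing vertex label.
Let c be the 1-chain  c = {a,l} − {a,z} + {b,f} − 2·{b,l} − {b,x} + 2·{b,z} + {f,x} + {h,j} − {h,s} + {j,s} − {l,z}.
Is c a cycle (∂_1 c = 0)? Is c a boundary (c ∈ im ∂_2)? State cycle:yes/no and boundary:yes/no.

n_0=9 n_1=22 n_2=7  [Q]
∂1: piv[ab,af,al,ax,az,fj,hj,hs] rk=8  ker:bf,bl,bx,bz,fl,fx,hz,jl,js,jx,jz,lx,lz,sz
∂2: piv[bfx,blz,hjs,hjz,hsz,jlx] rk=6  ker:jsz
∂1c = 0
c vs im∂2: residual ≠ 0 ⇒ not boundary

cycle:yes boundary:no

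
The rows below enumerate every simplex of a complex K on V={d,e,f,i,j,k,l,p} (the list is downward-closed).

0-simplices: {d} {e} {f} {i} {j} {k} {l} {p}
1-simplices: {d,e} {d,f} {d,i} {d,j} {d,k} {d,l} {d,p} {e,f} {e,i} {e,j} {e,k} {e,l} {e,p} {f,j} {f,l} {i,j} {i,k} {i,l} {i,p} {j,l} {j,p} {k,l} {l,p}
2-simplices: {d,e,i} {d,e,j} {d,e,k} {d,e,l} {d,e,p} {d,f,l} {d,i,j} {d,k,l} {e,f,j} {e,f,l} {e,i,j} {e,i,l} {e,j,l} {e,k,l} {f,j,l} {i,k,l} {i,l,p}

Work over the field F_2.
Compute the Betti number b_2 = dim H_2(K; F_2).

b_2=3

n_0=8 n_1=23 n_2=17  [Z2]
∂1: piv[de,df,di,dj,dk,dl,dp] rk=7  ker:ef,ei,ej,ek,el,ep,fj,fl,ij,ik,il,ip,jl,jp,kl,lp
∂2: piv[dei,dej,dek,del,dep,dfl,dij,dkl,efj,efl,eil,ejl,ikl,ilp] rk=14  ker:eij,ekl,fjl
b_2=(17−14)−0=3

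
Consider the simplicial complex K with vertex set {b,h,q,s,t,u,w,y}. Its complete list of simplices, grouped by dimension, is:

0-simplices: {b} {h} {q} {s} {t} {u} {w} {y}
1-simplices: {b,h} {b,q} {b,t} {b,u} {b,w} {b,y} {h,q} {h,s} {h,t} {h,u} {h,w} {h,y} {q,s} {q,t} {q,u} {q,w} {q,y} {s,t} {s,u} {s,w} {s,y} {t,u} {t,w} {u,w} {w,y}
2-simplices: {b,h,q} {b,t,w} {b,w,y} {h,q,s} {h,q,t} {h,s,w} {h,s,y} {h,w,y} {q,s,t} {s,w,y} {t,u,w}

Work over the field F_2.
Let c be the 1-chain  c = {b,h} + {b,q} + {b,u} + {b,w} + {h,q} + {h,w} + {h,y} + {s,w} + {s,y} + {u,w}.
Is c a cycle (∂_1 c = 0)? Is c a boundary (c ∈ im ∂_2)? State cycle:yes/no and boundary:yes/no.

n_0=8 n_1=25 n_2=11  [Z2]
∂1: piv[bh,bq,bt,bu,bw,by,hs] rk=7  ker:hq,ht,hu,hw,hy,qs,qt,qu,qw,qy,st,su,sw,sy,tu,tw,uw,wy
∂2: piv[bhq,btw,bwy,hqs,hqt,hsw,hsy,hwy,qst,tuw] rk=10  ker:swy
∂1c = 0
c vs im∂2: residual ≠ 0 ⇒ not boundary

cycle:yes boundary:no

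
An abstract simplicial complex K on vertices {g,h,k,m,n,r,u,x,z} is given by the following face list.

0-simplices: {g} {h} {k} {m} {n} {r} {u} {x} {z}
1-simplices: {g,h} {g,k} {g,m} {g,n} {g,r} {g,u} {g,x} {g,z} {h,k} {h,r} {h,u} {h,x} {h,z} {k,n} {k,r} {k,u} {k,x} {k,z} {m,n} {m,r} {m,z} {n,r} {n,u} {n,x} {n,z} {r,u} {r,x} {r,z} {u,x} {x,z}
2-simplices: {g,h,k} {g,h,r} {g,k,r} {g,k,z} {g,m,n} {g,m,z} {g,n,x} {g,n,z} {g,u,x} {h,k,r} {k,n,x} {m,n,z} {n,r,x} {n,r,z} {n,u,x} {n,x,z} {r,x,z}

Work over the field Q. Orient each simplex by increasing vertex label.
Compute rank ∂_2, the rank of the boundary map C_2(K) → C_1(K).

n_0=9 n_1=30 n_2=17  [Q]
∂1: piv[gh,gk,gm,gn,gr,gu,gx,gz] rk=8  ker:hk,hr,hu,hx,hz,kn,kr,ku,kx,kz,mn,mr,mz,nr,nu,nx,nz,ru,rx,rz,ux,xz
∂2: piv[ghk,ghr,gkr,gkz,gmn,gmz,gnx,gnz,gux,knx,nrx,nrz,nux,nxz] rk=14  ker:hkr,mnz,rxz
rk∂_2=14

rank∂_2=14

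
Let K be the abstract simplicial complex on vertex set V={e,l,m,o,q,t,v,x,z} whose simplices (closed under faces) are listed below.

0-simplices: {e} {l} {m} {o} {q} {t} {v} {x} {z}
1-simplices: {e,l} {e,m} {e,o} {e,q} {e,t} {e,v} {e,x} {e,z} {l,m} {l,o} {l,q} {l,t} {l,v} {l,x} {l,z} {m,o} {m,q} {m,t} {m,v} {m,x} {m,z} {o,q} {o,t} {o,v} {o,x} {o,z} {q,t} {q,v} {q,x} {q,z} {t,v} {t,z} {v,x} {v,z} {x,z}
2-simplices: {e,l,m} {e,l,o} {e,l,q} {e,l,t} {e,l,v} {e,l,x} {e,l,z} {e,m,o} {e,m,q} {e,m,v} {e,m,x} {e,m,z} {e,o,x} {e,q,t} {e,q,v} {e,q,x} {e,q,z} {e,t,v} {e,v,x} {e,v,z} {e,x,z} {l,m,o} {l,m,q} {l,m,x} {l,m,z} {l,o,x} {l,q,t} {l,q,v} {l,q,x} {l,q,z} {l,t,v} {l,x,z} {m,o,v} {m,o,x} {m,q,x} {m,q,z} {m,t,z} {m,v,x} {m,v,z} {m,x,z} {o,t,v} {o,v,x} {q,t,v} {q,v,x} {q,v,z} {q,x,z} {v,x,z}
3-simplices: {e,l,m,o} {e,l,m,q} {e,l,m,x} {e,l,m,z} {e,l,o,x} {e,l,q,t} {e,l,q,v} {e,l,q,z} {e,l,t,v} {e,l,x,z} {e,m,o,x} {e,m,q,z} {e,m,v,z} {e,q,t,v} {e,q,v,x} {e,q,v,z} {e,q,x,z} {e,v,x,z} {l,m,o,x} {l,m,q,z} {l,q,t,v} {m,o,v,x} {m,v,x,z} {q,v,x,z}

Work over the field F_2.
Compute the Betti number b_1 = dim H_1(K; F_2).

n_0=9 n_1=35 n_2=47 n_3=24  [Z2]
∂1: piv[el,em,eo,eq,et,ev,ex,ez] rk=8  ker:lm,lo,lq,lt,lv,lx,lz,mo,mq,mt,mv,mx,mz,oq,ot,ov,ox,oz,qt,qv,qx,qz,tv,tz,vx,vz,xz
∂2: piv[elm,elo,elq,elt,elv,elx,elz,emo,emq,emv,emx,emz,eox,eqt,eqv,eqx,eqz,etv,evx,evz,exz,mov,mtz,otv] rk=24  ker:lmo,lmq,lmx,lmz,lox,lqt,lqv,lqx,lqz,ltv,lxz,mox,mqx,mqz,mvx,mvz,mxz,ovx,qtv,qvx,qvz,qxz,vxz
∂3: piv[elmo,elmq,elmx,elmz,elox,elqt,elqv,elqz,eltv,elxz,emox,emqz,emvz,eqtv,eqvx,eqvz,eqxz,evxz,movx,mvxz] rk=20  ker:lmox,lmqz,lqtv,qvxz
b_1=(35−8)−24=3

b_1=3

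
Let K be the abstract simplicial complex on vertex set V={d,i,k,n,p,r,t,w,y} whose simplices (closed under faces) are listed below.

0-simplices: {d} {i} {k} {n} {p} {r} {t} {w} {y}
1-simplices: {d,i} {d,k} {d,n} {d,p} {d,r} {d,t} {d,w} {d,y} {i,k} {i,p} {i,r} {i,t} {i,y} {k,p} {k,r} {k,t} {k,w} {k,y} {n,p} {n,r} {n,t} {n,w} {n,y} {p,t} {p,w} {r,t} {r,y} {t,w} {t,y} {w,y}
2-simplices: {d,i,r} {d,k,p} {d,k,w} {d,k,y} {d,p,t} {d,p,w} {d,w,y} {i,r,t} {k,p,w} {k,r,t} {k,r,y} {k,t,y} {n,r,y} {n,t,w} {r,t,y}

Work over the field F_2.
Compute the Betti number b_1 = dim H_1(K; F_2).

b_1=9

n_0=9 n_1=30 n_2=15  [Z2]
∂1: piv[di,dk,dn,dp,dr,dt,dw,dy] rk=8  ker:ik,ip,ir,it,iy,kp,kr,kt,kw,ky,np,nr,nt,nw,ny,pt,pw,rt,ry,tw,ty,wy
∂2: piv[dir,dkp,dkw,dky,dpt,dpw,dwy,irt,krt,kry,kty,nry,ntw] rk=13  ker:kpw,rty
b_1=(30−8)−13=9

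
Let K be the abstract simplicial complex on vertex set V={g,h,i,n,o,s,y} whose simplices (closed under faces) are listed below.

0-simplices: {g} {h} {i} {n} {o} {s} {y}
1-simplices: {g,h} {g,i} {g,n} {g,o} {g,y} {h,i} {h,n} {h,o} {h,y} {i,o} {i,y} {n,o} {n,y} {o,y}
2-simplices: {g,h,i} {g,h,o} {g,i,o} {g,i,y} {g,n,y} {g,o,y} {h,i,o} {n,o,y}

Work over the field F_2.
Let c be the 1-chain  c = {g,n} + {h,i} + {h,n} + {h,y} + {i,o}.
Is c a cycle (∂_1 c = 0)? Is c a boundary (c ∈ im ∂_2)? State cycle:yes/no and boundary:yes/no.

n_0=7 n_1=14 n_2=8  [Z2]
∂1: piv[gh,gi,gn,go,gy] rk=5  ker:hi,hn,ho,hy,io,iy,no,ny,oy
∂2: piv[ghi,gho,gio,giy,gny,goy,noy] rk=7  ker:hio
∂1c = {g} + {h} + {o} + {y}

cycle:no boundary:no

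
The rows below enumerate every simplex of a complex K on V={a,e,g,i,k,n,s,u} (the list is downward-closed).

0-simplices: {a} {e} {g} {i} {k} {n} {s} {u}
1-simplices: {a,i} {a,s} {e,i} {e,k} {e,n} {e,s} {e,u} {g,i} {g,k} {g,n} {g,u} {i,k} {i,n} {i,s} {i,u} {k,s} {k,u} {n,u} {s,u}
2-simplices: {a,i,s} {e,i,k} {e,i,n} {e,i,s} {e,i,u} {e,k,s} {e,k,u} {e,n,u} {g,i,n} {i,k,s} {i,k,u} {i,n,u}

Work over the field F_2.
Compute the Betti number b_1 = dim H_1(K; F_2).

n_0=8 n_1=19 n_2=12  [Z2]
∂1: piv[ai,as,ei,ek,en,eu,gi] rk=7  ker:es,gk,gn,gu,ik,in,is,iu,ks,ku,nu,su
∂2: piv[ais,eik,ein,eis,eiu,eks,eku,enu,gin] rk=9  ker:iks,iku,inu
b_1=(19−7)−9=3

b_1=3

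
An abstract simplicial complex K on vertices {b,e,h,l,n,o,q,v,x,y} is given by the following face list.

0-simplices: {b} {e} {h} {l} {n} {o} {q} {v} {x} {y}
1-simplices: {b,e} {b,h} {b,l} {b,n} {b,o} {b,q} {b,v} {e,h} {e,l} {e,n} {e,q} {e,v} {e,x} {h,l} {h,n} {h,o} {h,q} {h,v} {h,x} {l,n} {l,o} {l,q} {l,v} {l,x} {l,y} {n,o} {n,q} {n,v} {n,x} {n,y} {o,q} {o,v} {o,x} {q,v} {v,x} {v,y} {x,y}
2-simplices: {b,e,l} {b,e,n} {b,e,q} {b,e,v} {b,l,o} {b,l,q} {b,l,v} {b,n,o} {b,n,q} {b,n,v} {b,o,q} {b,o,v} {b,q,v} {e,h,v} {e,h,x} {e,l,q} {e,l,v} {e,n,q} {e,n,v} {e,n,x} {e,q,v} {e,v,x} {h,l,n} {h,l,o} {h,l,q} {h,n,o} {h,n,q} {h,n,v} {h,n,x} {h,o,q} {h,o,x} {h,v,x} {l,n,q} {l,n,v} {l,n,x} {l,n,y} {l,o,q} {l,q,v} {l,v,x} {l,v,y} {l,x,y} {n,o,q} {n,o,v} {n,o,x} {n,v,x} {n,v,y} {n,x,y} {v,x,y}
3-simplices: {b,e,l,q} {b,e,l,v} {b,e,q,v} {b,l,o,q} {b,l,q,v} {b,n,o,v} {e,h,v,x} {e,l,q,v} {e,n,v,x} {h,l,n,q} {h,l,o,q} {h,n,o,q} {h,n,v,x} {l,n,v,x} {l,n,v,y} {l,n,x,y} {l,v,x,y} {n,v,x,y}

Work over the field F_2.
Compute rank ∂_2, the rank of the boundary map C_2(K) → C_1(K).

rank∂_2=27

n_0=10 n_1=37 n_2=48 n_3=18  [Z2]
∂1: piv[be,bh,bl,bn,bo,bq,bv,ex,ly] rk=9  ker:eh,el,en,eq,ev,hl,hn,ho,hq,hv,hx,ln,lo,lq,lv,lx,no,nq,nv,nx,ny,oq,ov,ox,qv,vx,vy,xy
∂2: piv[bel,ben,beq,bev,blo,blq,blv,bno,bnq,bnv,boq,bov,bqv,ehv,ehx,enx,evx,hln,hlo,hlq,hno,hnv,hox,lnx,lny,lvy,lxy] rk=27  ker:elq,elv,enq,env,eqv,hnq,hnx,hoq,hvx,lnq,lnv,loq,lqv,lvx,noq,nov,nox,nvx,nvy,nxy,vxy
∂3: piv[belq,belv,beqv,bloq,blqv,bnov,ehvx,envx,hlnq,hloq,hnoq,hnvx,lnvx,lnvy,lnxy,lvxy] rk=16  ker:elqv,nvxy
rk∂_2=27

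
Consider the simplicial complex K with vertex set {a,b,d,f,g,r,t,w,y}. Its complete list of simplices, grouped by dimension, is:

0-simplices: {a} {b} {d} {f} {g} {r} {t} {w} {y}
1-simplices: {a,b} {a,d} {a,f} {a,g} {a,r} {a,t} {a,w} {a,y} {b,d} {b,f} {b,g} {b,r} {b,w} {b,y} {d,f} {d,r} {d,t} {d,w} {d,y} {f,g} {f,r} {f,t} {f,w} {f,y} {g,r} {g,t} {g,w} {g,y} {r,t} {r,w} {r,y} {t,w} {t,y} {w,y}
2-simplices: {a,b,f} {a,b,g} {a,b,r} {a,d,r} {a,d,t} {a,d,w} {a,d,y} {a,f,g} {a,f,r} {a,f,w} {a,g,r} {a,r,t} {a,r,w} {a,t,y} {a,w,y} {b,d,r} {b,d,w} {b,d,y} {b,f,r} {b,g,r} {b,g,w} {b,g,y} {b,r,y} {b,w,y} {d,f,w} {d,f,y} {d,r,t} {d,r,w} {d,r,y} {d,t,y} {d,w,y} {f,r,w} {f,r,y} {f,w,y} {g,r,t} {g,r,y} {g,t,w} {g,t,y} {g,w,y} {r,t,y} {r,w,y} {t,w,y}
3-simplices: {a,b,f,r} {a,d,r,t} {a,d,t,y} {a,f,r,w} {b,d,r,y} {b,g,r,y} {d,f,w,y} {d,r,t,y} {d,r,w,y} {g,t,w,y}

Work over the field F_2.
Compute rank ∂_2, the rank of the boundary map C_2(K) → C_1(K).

rank∂_2=25

n_0=9 n_1=34 n_2=42 n_3=10  [Z2]
∂1: piv[ab,ad,af,ag,ar,at,aw,ay] rk=8  ker:bd,bf,bg,br,bw,by,df,dr,dt,dw,dy,fg,fr,ft,fw,fy,gr,gt,gw,gy,rt,rw,ry,tw,ty,wy
∂2: piv[abf,abg,abr,adr,adt,adw,ady,afg,afr,afw,agr,art,arw,aty,awy,bdr,bdw,bdy,bgw,bgy,bry,dfw,dfy,grt,gtw] rk=25  ker:bfr,bgr,bwy,drt,drw,dry,dty,dwy,frw,fry,fwy,gry,gty,gwy,rty,rwy,twy
∂3: piv[abfr,adrt,adty,afrw,bdry,bgry,dfwy,drty,drwy,gtwy] rk=10
rk∂_2=25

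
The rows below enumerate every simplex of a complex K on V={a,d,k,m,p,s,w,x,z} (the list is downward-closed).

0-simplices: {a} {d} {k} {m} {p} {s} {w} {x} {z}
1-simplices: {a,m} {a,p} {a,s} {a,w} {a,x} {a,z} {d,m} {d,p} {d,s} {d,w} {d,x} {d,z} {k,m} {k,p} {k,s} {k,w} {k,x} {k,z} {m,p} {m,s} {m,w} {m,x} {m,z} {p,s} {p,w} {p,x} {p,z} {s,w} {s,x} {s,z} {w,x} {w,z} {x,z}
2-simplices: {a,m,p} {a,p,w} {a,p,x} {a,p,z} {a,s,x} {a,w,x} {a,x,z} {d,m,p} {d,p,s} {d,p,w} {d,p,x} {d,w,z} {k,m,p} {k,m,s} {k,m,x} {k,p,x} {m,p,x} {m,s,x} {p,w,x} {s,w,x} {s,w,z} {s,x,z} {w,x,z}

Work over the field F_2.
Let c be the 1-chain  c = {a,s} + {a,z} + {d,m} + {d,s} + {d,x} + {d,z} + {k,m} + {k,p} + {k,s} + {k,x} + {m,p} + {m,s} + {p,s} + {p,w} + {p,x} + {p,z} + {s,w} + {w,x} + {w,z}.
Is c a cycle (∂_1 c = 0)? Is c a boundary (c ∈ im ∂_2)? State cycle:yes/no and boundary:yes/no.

n_0=9 n_1=33 n_2=23  [Z2]
∂1: piv[am,ap,as,aw,ax,az,dm,km] rk=8  ker:dp,ds,dw,dx,dz,kp,ks,kw,kx,kz,mp,ms,mw,mx,mz,ps,pw,px,pz,sw,sx,sz,wx,wz,xz
∂2: piv[amp,apw,apx,apz,asx,awx,axz,dmp,dps,dpw,dpx,dwz,kmp,kms,kmx,kpx,msx,swx,swz,sxz] rk=20  ker:mpx,pwx,wxz
∂1c = 0
c vs im∂2: reduces to 0 ⇒ boundary

cycle:yes boundary:yes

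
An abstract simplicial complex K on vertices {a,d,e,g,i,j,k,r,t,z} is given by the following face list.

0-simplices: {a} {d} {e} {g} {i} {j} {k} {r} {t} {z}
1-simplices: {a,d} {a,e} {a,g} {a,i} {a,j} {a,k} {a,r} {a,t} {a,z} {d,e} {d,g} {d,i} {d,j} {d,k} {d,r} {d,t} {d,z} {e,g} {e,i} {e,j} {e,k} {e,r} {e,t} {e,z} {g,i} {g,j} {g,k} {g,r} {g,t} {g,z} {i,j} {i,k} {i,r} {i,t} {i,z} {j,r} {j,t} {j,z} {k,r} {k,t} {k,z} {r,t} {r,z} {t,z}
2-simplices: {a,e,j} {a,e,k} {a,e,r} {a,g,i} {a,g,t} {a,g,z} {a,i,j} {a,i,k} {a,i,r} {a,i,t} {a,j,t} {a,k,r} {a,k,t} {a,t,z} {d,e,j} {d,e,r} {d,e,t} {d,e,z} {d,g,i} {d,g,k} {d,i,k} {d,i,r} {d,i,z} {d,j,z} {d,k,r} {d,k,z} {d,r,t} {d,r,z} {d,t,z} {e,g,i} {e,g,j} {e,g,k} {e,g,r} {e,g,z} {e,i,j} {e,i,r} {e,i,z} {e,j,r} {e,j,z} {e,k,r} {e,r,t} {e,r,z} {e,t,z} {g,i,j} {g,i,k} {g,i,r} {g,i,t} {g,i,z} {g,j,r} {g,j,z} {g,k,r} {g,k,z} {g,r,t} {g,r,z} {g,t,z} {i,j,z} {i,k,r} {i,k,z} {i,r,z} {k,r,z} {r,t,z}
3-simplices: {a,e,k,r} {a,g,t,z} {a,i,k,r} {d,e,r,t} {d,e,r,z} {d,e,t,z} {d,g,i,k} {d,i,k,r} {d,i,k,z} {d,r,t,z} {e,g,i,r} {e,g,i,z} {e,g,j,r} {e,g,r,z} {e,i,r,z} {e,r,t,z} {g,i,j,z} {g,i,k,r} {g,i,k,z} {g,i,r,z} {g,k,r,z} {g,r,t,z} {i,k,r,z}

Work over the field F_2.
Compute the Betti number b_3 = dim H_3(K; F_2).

n_0=10 n_1=44 n_2=61 n_3=23  [Z2]
∂1: piv[ad,ae,ag,ai,aj,ak,ar,at,az] rk=9  ker:de,dg,di,dj,dk,dr,dt,dz,eg,ei,ej,ek,er,et,ez,gi,gj,gk,gr,gt,gz,ij,ik,ir,it,iz,jr,jt,jz,kr,kt,kz,rt,rz,tz
∂2: piv[aej,aek,aer,agi,agt,agz,aij,aik,air,ait,ajt,akr,akt,atz,dej,der,det,dez,dgi,dgk,dik,dir,diz,djz,dkz,drt,drz,dtz,egi,egj,egk,egr,egz,ejr] rk=34  ker:dkr,eij,eir,eiz,ejz,ekr,ert,erz,etz,gij,gik,gir,git,giz,gjr,gjz,gkr,gkz,grt,grz,gtz,ijz,ikr,ikz,irz,krz,rtz
∂3: piv[aekr,agtz,aikr,dert,derz,detz,dgik,dikr,dikz,drtz,egir,egiz,egjr,egrz,eirz,gijz,gikr,gikz,gkrz,grtz] rk=20  ker:ertz,girz,ikrz
b_3=(23−20)−0=3

b_3=3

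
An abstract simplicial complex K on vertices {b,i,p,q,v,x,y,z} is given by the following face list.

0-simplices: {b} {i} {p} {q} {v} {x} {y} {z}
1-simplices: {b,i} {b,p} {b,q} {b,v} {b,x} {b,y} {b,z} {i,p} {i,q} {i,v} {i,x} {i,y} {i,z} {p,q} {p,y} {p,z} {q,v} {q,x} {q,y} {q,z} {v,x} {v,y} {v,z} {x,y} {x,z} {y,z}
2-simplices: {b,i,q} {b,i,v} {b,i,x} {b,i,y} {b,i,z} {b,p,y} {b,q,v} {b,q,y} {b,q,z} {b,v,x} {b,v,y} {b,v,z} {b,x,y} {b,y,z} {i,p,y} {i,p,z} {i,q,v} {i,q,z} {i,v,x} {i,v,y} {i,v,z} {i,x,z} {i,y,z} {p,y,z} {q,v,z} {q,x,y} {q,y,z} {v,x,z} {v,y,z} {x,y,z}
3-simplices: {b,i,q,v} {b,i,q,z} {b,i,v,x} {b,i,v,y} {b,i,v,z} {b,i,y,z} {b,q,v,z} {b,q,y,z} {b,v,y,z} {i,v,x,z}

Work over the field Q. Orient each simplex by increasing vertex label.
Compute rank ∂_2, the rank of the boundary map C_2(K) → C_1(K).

rank∂_2=18

n_0=8 n_1=26 n_2=30 n_3=10  [Q]
∂1: piv[bi,bp,bq,bv,bx,by,bz] rk=7  ker:ip,iq,iv,ix,iy,iz,pq,py,pz,qv,qx,qy,qz,vx,vy,vz,xy,xz,yz
∂2: piv[biq,biv,bix,biy,biz,bpy,bqv,bqy,bqz,bvx,bvy,bvz,bxy,byz,ipy,ipz,ixz,qxy] rk=18  ker:iqv,iqz,ivx,ivy,ivz,iyz,pyz,qvz,qyz,vxz,vyz,xyz
∂3: piv[biqv,biqz,bivx,bivy,bivz,biyz,bqvz,bqyz,bvyz,ivxz] rk=10
rk∂_2=18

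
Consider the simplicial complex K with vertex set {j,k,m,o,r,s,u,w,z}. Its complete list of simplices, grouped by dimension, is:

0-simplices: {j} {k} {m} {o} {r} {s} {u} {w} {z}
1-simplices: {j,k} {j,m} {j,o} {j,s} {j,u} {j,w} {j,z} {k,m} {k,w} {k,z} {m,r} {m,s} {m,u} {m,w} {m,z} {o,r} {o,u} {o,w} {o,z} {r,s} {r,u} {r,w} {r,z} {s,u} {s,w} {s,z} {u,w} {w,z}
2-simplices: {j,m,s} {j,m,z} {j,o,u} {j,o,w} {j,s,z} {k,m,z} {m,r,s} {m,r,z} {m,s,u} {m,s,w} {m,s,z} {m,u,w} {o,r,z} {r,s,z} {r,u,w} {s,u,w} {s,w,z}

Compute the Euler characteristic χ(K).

n_0=9 n_1=28 n_2=17
χ=+9−28+17=-2

χ(K)=-2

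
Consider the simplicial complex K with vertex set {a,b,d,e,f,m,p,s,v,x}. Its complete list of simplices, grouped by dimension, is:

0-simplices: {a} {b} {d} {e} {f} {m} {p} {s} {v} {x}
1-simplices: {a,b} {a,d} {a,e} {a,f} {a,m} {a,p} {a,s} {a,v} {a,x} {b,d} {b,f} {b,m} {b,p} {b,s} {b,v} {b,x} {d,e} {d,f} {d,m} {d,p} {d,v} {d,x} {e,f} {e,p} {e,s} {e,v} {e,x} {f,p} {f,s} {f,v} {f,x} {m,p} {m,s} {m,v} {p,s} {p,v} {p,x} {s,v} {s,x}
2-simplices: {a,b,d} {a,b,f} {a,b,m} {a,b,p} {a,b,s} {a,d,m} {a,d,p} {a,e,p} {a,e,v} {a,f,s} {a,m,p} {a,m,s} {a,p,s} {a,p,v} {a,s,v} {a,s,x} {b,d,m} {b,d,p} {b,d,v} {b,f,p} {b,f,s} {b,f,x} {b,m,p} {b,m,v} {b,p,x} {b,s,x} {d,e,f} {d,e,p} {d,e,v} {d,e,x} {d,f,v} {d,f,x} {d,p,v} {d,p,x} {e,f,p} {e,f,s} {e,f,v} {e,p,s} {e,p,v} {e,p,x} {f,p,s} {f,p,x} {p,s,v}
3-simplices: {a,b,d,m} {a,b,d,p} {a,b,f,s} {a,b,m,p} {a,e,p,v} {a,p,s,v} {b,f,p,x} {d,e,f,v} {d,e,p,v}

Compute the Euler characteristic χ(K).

χ(K)=5

n_0=10 n_1=39 n_2=43 n_3=9
χ=+10−39+43−9=5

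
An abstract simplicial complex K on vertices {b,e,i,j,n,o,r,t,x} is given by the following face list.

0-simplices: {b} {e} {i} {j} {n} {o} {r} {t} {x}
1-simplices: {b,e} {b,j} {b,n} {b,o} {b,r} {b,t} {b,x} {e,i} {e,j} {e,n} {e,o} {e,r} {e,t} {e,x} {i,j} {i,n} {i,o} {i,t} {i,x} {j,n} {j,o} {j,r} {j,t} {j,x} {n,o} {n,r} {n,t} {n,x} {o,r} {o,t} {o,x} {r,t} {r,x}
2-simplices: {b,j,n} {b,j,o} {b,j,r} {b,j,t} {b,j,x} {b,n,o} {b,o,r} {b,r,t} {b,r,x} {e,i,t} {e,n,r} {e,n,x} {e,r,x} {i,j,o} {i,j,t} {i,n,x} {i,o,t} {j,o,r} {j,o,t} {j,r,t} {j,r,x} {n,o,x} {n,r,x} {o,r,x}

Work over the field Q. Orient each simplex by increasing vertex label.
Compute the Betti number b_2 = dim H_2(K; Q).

n_0=9 n_1=33 n_2=24  [Q]
∂1: piv[be,bj,bn,bo,br,bt,bx,ei] rk=8  ker:ej,en,eo,er,et,ex,ij,in,io,it,ix,jn,jo,jr,jt,jx,no,nr,nt,nx,or,ot,ox,rt,rx
∂2: piv[bjn,bjo,bjr,bjt,bjx,bno,bor,brt,brx,eit,enr,enx,erx,ijo,ijt,inx,iot,nox,orx] rk=19  ker:jor,jot,jrt,jrx,nrx
b_2=(24−19)−0=5

b_2=5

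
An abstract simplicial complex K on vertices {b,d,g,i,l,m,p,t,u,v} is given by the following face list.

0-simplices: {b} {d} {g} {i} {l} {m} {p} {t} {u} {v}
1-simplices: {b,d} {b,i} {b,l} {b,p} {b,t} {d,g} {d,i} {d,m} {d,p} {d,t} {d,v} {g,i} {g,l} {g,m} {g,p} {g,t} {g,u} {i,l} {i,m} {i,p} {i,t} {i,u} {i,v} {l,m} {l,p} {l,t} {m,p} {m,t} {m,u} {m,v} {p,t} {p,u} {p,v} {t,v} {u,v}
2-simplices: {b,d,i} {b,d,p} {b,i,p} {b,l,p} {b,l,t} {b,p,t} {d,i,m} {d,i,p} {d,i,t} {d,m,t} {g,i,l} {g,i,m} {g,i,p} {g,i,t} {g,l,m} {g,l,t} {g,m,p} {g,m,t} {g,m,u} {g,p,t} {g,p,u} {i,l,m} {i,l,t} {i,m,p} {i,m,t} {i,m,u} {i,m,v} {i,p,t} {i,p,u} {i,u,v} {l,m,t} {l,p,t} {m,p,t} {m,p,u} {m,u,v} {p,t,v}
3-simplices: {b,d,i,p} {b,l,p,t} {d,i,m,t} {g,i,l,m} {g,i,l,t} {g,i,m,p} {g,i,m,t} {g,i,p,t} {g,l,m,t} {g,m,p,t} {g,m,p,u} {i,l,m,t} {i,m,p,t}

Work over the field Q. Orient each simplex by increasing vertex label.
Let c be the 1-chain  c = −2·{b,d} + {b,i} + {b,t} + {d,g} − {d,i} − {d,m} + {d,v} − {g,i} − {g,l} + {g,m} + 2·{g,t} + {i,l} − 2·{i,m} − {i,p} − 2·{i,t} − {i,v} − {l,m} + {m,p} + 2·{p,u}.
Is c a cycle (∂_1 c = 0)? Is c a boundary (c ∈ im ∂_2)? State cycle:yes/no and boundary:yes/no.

n_0=10 n_1=35 n_2=36 n_3=13  [Q]
∂1: piv[bd,bi,bl,bp,bt,dg,dm,dv,gu] rk=9  ker:di,dp,dt,gi,gl,gm,gp,gt,il,im,ip,it,iu,iv,lm,lp,lt,mp,mt,mu,mv,pt,pu,pv,tv,uv
∂2: piv[bdi,bdp,bip,blp,blt,bpt,dim,dit,dmt,gil,gim,gip,git,glm,glt,gmp,gmu,gpt,gpu,imu,imv,iuv,ptv] rk=23  ker:dip,gmt,ilm,ilt,imp,imt,ipt,ipu,lmt,lpt,mpt,mpu,muv
∂3: piv[bdip,blpt,dimt,gilm,gilt,gimp,gimt,gipt,glmt,gmpt,gmpu] rk=11  ker:ilmt,impt
∂1c = −2·{d} + 4·{i} + {l} − 4·{m} − 2·{p} + {t} + 2·{u}

cycle:no boundary:no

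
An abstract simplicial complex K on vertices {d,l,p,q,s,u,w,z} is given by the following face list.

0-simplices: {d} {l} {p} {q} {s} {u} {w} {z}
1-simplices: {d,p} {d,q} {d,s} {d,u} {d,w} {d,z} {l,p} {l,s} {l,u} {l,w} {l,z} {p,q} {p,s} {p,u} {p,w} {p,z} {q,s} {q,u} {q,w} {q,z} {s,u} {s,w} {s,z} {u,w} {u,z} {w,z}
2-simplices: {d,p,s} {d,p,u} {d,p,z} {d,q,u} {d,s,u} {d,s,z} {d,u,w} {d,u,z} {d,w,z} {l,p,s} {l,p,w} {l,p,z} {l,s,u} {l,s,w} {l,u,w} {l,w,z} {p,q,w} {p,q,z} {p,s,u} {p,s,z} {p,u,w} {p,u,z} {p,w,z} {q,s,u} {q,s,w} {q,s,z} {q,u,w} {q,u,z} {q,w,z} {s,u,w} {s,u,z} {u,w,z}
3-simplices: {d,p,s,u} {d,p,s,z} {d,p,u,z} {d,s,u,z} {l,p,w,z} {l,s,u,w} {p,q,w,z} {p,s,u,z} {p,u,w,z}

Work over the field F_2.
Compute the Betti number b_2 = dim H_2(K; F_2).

n_0=8 n_1=26 n_2=32 n_3=9  [Z2]
∂1: piv[dp,dq,ds,du,dw,dz,lp] rk=7  ker:ls,lu,lw,lz,pq,ps,pu,pw,pz,qs,qu,qw,qz,su,sw,sz,uw,uz,wz
∂2: piv[dps,dpu,dpz,dqu,dsu,dsz,duw,duz,dwz,lps,lpw,lpz,lsu,lsw,luw,pqw,pqz,qsu,qsw] rk=19  ker:lwz,psu,psz,puw,puz,pwz,qsz,quw,quz,qwz,suw,suz,uwz
∂3: piv[dpsu,dpsz,dpuz,dsuz,lpwz,lsuw,pqwz,puwz] rk=8  ker:psuz
b_2=(32−19)−8=5

b_2=5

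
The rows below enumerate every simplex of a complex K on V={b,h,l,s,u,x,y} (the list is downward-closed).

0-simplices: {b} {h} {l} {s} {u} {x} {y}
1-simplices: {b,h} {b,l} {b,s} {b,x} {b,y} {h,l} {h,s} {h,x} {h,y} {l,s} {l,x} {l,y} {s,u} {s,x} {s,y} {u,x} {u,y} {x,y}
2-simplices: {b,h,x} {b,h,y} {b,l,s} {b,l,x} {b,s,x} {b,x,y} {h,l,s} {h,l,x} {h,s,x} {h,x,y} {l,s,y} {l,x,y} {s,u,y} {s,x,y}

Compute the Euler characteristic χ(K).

n_0=7 n_1=18 n_2=14
χ=+7−18+14=3

χ(K)=3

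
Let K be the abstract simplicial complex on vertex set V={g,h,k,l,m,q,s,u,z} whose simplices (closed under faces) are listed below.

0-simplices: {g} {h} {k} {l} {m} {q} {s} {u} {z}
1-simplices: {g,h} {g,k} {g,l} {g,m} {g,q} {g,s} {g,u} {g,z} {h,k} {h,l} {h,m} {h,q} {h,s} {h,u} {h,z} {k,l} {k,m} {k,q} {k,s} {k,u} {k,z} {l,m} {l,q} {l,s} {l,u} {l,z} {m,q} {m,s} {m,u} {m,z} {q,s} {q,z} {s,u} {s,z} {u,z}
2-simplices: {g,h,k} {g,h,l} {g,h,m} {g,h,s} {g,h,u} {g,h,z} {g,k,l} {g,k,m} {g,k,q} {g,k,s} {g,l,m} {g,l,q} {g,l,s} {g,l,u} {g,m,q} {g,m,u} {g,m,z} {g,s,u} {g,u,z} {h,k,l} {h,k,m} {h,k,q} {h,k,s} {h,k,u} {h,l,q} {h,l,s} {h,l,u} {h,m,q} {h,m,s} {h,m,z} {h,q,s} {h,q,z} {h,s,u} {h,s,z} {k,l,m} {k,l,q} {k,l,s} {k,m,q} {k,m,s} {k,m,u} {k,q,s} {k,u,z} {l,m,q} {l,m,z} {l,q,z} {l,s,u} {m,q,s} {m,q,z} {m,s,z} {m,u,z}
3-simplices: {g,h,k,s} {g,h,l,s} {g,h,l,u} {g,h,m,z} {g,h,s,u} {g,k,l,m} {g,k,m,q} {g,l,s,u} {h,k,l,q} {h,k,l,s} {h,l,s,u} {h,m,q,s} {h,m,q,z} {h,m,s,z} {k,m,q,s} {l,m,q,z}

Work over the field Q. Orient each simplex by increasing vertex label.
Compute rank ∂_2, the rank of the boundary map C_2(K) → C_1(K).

n_0=9 n_1=35 n_2=50 n_3=16  [Q]
∂1: piv[gh,gk,gl,gm,gq,gs,gu,gz] rk=8  ker:hk,hl,hm,hq,hs,hu,hz,kl,km,kq,ks,ku,kz,lm,lq,ls,lu,lz,mq,ms,mu,mz,qs,qz,su,sz,uz
∂2: piv[ghk,ghl,ghm,ghs,ghu,ghz,gkl,gkm,gkq,gks,glm,glq,gls,glu,gmq,gmu,gmz,gsu,guz,hkq,hku,hms,hqs,hqz,hsz,kuz,lmz] rk=27  ker:hkl,hkm,hks,hlq,hls,hlu,hmq,hmz,hsu,klm,klq,kls,kmq,kms,kmu,kqs,lmq,lqz,lsu,mqs,mqz,msz,muz
∂3: piv[ghks,ghls,ghlu,ghmz,ghsu,gklm,gkmq,glsu,hklq,hkls,hmqs,hmqz,hmsz,kmqs,lmqz] rk=15  ker:hlsu
rk∂_2=27

rank∂_2=27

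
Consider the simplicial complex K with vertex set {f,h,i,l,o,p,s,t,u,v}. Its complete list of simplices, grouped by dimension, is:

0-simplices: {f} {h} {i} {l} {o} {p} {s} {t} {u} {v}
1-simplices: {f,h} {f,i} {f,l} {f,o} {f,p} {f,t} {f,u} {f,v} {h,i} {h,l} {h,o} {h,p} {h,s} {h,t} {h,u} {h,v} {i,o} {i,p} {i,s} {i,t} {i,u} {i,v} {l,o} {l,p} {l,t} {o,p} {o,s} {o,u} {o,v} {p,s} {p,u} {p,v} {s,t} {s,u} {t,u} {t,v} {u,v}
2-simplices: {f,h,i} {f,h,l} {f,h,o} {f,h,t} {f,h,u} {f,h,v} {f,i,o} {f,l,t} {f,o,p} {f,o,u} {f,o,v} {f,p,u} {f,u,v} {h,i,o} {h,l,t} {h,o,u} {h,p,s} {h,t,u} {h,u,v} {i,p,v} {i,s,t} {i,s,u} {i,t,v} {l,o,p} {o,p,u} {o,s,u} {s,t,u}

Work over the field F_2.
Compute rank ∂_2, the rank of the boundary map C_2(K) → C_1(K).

rank∂_2=22

n_0=10 n_1=37 n_2=27  [Z2]
∂1: piv[fh,fi,fl,fo,fp,ft,fu,fv,hs] rk=9  ker:hi,hl,ho,hp,ht,hu,hv,io,ip,is,it,iu,iv,lo,lp,lt,op,os,ou,ov,ps,pu,pv,st,su,tu,tv,uv
∂2: piv[fhi,fhl,fho,fht,fhu,fhv,fio,flt,fop,fou,fov,fpu,fuv,hps,htu,ipv,ist,isu,itv,lop,osu,stu] rk=22  ker:hio,hlt,hou,huv,opu
rk∂_2=22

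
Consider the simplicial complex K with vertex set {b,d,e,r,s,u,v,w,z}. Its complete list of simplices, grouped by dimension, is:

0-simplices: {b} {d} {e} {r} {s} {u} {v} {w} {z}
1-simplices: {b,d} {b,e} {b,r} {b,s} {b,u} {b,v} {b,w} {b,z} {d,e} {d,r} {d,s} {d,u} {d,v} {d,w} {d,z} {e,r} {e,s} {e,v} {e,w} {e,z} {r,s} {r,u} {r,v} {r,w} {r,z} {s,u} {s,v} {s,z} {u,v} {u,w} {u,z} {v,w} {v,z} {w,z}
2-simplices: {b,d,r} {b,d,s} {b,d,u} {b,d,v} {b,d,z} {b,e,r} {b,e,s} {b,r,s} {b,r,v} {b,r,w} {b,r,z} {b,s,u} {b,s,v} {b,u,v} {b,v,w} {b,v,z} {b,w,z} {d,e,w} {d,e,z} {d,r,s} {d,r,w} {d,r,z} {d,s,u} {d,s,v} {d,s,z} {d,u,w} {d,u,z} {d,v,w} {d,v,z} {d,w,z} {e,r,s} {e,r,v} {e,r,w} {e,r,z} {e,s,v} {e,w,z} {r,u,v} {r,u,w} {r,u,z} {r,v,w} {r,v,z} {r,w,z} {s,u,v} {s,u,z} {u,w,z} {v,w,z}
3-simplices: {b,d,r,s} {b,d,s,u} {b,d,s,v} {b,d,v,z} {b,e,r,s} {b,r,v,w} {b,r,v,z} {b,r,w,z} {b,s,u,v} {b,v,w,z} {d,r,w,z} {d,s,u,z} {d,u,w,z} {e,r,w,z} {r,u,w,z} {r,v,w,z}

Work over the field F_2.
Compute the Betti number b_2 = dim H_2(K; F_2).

b_2=5

n_0=9 n_1=34 n_2=46 n_3=16  [Z2]
∂1: piv[bd,be,br,bs,bu,bv,bw,bz] rk=8  ker:de,dr,ds,du,dv,dw,dz,er,es,ev,ew,ez,rs,ru,rv,rw,rz,su,sv,sz,uv,uw,uz,vw,vz,wz
∂2: piv[bdr,bds,bdu,bdv,bdz,ber,bes,brs,brv,brw,brz,bsu,bsv,buv,bvw,bvz,bwz,dew,dez,drw,dsz,duw,duz,erv,erw,ruv] rk=26  ker:drs,drz,dsu,dsv,dvw,dvz,dwz,ers,erz,esv,ewz,ruw,ruz,rvw,rvz,rwz,suv,suz,uwz,vwz
∂3: piv[bdrs,bdsu,bdsv,bdvz,bers,brvw,brvz,brwz,bsuv,bvwz,drwz,dsuz,duwz,erwz,ruwz] rk=15  ker:rvwz
b_2=(46−26)−15=5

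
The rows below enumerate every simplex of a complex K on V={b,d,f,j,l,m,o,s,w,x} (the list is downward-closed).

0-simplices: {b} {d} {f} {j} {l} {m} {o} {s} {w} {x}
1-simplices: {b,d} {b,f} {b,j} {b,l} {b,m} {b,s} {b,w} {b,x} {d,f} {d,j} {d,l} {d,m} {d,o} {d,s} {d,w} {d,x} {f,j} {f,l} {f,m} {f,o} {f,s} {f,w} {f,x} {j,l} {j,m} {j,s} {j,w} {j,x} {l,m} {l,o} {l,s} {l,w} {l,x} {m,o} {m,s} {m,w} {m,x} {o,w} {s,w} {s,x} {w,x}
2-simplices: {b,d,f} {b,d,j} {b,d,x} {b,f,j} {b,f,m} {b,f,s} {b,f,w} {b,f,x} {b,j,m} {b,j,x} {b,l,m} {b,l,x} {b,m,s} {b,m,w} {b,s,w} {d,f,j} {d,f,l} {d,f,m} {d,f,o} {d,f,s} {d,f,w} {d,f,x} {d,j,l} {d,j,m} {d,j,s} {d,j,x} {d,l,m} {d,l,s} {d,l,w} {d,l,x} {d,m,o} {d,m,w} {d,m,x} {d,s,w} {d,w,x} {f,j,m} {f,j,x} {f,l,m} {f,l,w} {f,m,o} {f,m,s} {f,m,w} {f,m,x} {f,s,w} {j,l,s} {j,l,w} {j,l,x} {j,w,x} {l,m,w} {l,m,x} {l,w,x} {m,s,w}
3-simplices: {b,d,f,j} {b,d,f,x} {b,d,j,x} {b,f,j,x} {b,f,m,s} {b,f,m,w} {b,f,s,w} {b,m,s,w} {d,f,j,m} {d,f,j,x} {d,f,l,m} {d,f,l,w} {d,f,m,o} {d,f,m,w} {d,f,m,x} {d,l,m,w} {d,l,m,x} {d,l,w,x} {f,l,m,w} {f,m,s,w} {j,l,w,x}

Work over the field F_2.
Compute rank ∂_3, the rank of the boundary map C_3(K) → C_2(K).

rank∂_3=18

n_0=10 n_1=41 n_2=52 n_3=21  [Z2]
∂1: piv[bd,bf,bj,bl,bm,bs,bw,bx,do] rk=9  ker:df,dj,dl,dm,ds,dw,dx,fj,fl,fm,fo,fs,fw,fx,jl,jm,js,jw,jx,lm,lo,ls,lw,lx,mo,ms,mw,mx,ow,sw,sx,wx
∂2: piv[bdf,bdj,bdx,bfj,bfm,bfs,bfw,bfx,bjm,bjx,blm,blx,bms,bmw,bsw,dfl,dfm,dfo,dfs,dfw,djl,djs,dlm,dls,dlw,dmo,dmx,dwx,jlw] rk=29  ker:dfj,dfx,djm,djx,dlx,dmw,dsw,fjm,fjx,flm,flw,fmo,fms,fmw,fmx,fsw,jls,jlx,jwx,lmw,lmx,lwx,msw
∂3: piv[bdfj,bdfx,bdjx,bfjx,bfms,bfmw,bfsw,bmsw,dfjm,dflm,dflw,dfmo,dfmw,dfmx,dlmw,dlmx,dlwx,jlwx] rk=18  ker:dfjx,flmw,fmsw
rk∂_3=18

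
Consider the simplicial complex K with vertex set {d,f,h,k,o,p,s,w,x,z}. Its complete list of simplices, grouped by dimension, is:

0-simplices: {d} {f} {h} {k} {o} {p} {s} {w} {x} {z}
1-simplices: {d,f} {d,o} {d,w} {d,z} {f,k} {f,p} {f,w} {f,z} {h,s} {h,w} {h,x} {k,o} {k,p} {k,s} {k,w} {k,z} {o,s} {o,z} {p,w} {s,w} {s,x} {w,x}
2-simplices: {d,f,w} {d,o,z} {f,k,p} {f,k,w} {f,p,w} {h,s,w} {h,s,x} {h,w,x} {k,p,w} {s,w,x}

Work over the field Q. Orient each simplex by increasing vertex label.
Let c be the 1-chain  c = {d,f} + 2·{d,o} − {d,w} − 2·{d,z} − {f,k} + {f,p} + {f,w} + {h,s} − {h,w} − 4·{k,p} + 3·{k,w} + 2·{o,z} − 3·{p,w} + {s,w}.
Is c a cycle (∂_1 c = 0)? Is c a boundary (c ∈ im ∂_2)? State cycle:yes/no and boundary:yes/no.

n_0=10 n_1=22 n_2=10  [Q]
∂1: piv[df,do,dw,dz,fk,fp,hs,hw,hx] rk=9  ker:fw,fz,ko,kp,ks,kw,kz,os,oz,pw,sw,sx,wx
∂2: piv[dfw,doz,fkp,fkw,fpw,hsw,hsx,hwx] rk=8  ker:kpw,swx
∂1c = 0
c vs im∂2: reduces to 0 ⇒ boundary

cycle:yes boundary:yes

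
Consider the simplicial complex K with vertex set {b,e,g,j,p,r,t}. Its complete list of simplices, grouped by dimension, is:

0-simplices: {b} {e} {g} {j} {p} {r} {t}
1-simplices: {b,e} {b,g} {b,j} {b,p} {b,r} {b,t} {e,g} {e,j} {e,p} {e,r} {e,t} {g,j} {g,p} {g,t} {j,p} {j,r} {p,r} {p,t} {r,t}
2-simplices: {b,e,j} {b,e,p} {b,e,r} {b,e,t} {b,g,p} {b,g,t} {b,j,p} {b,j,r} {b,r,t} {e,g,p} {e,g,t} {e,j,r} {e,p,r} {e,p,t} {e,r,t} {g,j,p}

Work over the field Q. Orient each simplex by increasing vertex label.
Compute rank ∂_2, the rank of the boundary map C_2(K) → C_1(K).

rank∂_2=13

n_0=7 n_1=19 n_2=16  [Q]
∂1: piv[be,bg,bj,bp,br,bt] rk=6  ker:eg,ej,ep,er,et,gj,gp,gt,jp,jr,pr,pt,rt
∂2: piv[bej,bep,ber,bet,bgp,bgt,bjp,bjr,brt,egp,epr,ept,gjp] rk=13  ker:egt,ejr,ert
rk∂_2=13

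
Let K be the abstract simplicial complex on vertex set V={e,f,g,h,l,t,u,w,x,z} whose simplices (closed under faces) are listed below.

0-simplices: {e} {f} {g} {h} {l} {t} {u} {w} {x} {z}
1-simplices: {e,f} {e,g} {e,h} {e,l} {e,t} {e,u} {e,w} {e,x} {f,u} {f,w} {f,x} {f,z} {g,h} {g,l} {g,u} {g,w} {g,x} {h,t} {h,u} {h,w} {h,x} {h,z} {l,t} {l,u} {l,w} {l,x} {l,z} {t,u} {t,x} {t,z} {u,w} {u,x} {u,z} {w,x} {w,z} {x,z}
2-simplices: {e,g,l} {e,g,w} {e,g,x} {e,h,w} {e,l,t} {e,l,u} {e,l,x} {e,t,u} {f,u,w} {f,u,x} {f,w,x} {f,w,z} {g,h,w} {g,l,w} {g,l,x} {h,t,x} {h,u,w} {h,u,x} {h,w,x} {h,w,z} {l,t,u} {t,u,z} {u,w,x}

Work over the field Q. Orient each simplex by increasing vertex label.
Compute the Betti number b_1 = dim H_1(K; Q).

b_1=8

n_0=10 n_1=36 n_2=23  [Q]
∂1: piv[ef,eg,eh,el,et,eu,ew,ex,fz] rk=9  ker:fu,fw,fx,gh,gl,gu,gw,gx,ht,hu,hw,hx,hz,lt,lu,lw,lx,lz,tu,tx,tz,uw,ux,uz,wx,wz,xz
∂2: piv[egl,egw,egx,ehw,elt,elu,elx,etu,fuw,fux,fwx,fwz,ghw,glw,htx,huw,hux,hwz,tuz] rk=19  ker:glx,hwx,ltu,uwx
b_1=(36−9)−19=8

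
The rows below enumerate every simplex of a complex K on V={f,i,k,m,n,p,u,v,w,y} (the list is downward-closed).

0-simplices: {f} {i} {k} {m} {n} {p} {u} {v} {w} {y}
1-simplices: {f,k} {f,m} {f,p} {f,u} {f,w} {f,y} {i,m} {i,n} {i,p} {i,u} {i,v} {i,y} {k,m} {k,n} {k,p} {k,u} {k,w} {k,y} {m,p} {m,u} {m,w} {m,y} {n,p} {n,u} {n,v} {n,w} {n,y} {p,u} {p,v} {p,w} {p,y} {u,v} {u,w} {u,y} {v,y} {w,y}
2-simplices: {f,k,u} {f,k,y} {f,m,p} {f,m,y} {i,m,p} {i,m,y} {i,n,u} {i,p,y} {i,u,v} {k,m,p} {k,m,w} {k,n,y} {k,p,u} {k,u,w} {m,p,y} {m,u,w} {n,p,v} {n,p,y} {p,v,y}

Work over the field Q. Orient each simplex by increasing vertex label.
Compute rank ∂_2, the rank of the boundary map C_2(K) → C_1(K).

n_0=10 n_1=36 n_2=19  [Q]
∂1: piv[fk,fm,fp,fu,fw,fy,im,in,iv] rk=9  ker:ip,iu,iy,km,kn,kp,ku,kw,ky,mp,mu,mw,my,np,nu,nv,nw,ny,pu,pv,pw,py,uv,uw,uy,vy,wy
∂2: piv[fku,fky,fmp,fmy,imp,imy,inu,ipy,iuv,kmp,kmw,kny,kpu,kuw,muw,npv,npy,pvy] rk=18  ker:mpy
rk∂_2=18

rank∂_2=18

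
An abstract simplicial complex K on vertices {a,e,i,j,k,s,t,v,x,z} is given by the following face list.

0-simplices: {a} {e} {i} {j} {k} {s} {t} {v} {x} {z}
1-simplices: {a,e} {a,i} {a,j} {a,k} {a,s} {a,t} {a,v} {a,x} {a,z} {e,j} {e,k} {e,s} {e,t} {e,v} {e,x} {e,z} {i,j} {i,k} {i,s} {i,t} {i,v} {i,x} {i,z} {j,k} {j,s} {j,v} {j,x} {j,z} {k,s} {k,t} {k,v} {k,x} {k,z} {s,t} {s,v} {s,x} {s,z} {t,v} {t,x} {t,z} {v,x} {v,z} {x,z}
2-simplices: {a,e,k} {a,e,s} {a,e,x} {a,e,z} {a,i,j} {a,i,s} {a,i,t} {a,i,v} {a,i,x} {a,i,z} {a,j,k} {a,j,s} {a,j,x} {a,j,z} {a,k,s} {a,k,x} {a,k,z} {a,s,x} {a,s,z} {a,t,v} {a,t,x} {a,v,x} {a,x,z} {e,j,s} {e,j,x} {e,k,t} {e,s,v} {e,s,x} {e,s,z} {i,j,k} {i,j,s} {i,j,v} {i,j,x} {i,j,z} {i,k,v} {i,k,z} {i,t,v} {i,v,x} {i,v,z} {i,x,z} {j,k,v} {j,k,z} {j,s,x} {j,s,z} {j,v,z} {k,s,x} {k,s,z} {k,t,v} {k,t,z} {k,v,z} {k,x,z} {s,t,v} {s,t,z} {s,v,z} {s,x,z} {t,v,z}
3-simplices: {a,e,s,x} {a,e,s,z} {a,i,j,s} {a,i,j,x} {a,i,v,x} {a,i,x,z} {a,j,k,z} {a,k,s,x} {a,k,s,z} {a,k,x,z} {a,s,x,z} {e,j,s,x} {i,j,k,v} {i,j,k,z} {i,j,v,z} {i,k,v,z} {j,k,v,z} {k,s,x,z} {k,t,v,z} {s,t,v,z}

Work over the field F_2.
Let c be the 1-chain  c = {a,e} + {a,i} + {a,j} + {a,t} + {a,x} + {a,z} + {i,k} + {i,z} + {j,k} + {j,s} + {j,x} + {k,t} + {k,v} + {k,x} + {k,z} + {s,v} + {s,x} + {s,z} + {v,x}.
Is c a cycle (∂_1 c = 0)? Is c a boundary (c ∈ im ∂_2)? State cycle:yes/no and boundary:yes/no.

n_0=10 n_1=43 n_2=56 n_3=20  [Z2]
∂1: piv[ae,ai,aj,ak,as,at,av,ax,az] rk=9  ker:ej,ek,es,et,ev,ex,ez,ij,ik,is,it,iv,ix,iz,jk,js,jv,jx,jz,ks,kt,kv,kx,kz,st,sv,sx,sz,tv,tx,tz,vx,vz,xz
∂2: piv[aek,aes,aex,aez,aij,ais,ait,aiv,aix,aiz,ajk,ajs,ajx,ajz,aks,akx,akz,asx,asz,atv,atx,avx,axz,ejs,ekt,esv,ijk,ijv,ikv,ivz,ktv,ktz,stv,stz] rk=34  ker:ejx,esx,esz,ijs,ijx,ijz,ikz,itv,ivx,ixz,jkv,jkz,jsx,jsz,jvz,ksx,ksz,kvz,kxz,svz,sxz,tvz
∂3: piv[aesx,aesz,aijs,aijx,aivx,aixz,ajkz,aksx,aksz,akxz,asxz,ejsx,ijkv,ijkz,ijvz,ikvz,ktvz,stvz] rk=18  ker:jkvz,ksxz
∂1c = {e} + {i} + {v} + {x}

cycle:no boundary:no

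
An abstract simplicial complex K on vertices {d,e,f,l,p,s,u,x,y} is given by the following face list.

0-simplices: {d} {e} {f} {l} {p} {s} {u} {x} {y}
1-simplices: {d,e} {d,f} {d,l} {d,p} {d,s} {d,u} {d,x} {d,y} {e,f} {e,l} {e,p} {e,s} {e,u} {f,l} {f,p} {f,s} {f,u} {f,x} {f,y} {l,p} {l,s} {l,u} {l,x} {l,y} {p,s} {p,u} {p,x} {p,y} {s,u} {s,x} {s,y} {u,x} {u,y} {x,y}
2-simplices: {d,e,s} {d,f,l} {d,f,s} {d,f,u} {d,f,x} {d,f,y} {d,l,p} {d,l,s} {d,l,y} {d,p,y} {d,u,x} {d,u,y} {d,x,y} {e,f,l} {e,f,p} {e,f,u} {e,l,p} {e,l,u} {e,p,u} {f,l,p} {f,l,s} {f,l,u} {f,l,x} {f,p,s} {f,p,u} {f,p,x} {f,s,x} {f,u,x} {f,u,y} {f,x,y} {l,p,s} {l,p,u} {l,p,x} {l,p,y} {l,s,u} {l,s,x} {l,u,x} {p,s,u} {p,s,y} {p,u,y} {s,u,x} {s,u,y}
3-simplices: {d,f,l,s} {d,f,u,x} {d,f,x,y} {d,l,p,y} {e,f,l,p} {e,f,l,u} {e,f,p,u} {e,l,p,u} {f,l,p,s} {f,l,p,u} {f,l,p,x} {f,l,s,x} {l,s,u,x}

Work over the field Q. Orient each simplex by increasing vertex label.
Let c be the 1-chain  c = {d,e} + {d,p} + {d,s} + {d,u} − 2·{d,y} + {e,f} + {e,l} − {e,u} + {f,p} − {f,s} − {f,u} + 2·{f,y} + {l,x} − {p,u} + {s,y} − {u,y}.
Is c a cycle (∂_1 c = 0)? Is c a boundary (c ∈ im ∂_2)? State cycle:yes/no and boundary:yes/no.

cycle:no boundary:no

n_0=9 n_1=34 n_2=42 n_3=13  [Q]
∂1: piv[de,df,dl,dp,ds,du,dx,dy] rk=8  ker:ef,el,ep,es,eu,fl,fp,fs,fu,fx,fy,lp,ls,lu,lx,ly,ps,pu,px,py,su,sx,sy,ux,uy,xy
∂2: piv[des,dfl,dfs,dfu,dfx,dfy,dlp,dls,dly,dpy,dux,duy,dxy,efl,efp,efu,elp,elu,epu,flx,fps,fpx,fsx,lsu,psy] rk=25  ker:flp,fls,flu,fpu,fux,fuy,fxy,lps,lpu,lpx,lpy,lsx,lux,psu,puy,sux,suy
∂3: piv[dfls,dfux,dfxy,dlpy,eflp,eflu,efpu,elpu,flps,flpx,flsx,lsux] rk=12  ker:flpu
∂1c = −2·{d} + 3·{p} − {s} − {u} + {x}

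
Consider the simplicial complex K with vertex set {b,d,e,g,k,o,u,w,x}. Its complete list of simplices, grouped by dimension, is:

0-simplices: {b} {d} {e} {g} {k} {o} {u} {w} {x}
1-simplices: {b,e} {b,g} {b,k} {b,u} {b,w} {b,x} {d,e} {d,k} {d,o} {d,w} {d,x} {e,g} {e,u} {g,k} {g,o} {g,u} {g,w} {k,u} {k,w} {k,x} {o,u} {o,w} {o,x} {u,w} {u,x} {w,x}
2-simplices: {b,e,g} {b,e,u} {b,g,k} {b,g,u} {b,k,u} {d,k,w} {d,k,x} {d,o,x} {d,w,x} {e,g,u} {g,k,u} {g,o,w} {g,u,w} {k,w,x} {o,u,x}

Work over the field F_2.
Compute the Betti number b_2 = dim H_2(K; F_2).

n_0=9 n_1=26 n_2=15  [Z2]
∂1: piv[be,bg,bk,bu,bw,bx,de,do] rk=8  ker:dk,dw,dx,eg,eu,gk,go,gu,gw,ku,kw,kx,ou,ow,ox,uw,ux,wx
∂2: piv[beg,beu,bgk,bgu,bku,dkw,dkx,dox,dwx,gow,guw,oux] rk=12  ker:egu,gku,kwx
b_2=(15−12)−0=3

b_2=3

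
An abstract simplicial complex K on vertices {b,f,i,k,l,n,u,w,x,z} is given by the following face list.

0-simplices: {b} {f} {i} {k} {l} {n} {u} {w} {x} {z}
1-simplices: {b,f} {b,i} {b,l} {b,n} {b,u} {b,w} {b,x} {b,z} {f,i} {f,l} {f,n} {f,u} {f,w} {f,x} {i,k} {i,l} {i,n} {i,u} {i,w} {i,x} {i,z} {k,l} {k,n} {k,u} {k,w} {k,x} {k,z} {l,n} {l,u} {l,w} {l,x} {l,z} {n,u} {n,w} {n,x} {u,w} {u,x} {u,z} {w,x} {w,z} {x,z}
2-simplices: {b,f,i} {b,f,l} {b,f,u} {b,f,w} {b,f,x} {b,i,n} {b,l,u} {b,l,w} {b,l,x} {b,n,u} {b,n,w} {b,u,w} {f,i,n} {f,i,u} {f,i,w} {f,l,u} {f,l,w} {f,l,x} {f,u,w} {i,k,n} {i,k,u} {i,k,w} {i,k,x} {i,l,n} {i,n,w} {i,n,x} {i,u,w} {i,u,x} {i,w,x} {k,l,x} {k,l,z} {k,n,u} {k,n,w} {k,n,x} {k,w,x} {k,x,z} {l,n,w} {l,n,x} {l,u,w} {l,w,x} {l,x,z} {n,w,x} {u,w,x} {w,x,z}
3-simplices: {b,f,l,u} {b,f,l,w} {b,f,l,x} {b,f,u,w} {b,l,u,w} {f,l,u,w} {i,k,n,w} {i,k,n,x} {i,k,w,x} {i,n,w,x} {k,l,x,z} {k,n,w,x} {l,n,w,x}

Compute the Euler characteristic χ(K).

n_0=10 n_1=41 n_2=44 n_3=13
χ=+10−41+44−13=0

χ(K)=0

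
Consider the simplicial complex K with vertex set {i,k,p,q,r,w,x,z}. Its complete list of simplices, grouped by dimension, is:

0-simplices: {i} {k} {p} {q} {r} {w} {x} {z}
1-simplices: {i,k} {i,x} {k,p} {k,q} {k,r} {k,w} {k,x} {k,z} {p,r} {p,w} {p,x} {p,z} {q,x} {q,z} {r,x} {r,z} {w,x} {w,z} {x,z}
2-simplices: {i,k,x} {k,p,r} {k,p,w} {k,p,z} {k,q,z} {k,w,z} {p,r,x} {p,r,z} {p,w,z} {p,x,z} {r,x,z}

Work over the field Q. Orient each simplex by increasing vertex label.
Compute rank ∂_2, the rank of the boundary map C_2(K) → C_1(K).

n_0=8 n_1=19 n_2=11  [Q]
∂1: piv[ik,ix,kp,kq,kr,kw,kz] rk=7  ker:kx,pr,pw,px,pz,qx,qz,rx,rz,wx,wz,xz
∂2: piv[ikx,kpr,kpw,kpz,kqz,kwz,prx,prz,pxz] rk=9  ker:pwz,rxz
rk∂_2=9

rank∂_2=9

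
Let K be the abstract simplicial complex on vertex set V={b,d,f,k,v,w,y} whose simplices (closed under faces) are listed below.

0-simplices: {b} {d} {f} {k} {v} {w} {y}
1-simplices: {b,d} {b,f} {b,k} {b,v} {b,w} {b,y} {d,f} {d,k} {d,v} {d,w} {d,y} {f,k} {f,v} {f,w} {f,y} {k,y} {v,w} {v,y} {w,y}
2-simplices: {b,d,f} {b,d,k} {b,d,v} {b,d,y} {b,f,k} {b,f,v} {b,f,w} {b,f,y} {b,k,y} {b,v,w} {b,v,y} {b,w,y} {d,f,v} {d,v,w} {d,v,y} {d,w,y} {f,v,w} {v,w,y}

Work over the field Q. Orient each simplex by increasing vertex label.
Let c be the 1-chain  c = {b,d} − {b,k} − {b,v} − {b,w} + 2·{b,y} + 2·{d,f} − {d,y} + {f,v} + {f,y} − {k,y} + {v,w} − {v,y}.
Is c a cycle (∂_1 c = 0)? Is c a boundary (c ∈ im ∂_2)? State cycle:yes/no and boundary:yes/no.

cycle:yes boundary:yes

n_0=7 n_1=19 n_2=18  [Q]
∂1: piv[bd,bf,bk,bv,bw,by] rk=6  ker:df,dk,dv,dw,dy,fk,fv,fw,fy,ky,vw,vy,wy
∂2: piv[bdf,bdk,bdv,bdy,bfk,bfv,bfw,bfy,bky,bvw,bvy,bwy,dvw] rk=13  ker:dfv,dvy,dwy,fvw,vwy
∂1c = 0
c vs im∂2: reduces to 0 ⇒ boundary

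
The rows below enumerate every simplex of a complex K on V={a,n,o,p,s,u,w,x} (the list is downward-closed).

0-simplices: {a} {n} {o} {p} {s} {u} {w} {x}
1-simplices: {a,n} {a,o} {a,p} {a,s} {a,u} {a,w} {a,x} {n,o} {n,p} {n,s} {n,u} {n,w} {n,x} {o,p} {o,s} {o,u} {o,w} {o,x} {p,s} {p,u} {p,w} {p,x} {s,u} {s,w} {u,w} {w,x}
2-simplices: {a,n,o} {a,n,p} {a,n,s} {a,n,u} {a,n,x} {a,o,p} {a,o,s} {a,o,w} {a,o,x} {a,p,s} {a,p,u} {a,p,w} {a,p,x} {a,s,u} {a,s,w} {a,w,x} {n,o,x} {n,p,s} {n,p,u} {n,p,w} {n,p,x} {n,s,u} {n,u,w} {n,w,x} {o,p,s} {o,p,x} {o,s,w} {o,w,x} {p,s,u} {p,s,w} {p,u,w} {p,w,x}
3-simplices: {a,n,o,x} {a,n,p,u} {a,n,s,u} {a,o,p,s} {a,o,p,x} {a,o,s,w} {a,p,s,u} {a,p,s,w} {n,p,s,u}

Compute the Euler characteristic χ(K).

χ(K)=5

n_0=8 n_1=26 n_2=32 n_3=9
χ=+8−26+32−9=5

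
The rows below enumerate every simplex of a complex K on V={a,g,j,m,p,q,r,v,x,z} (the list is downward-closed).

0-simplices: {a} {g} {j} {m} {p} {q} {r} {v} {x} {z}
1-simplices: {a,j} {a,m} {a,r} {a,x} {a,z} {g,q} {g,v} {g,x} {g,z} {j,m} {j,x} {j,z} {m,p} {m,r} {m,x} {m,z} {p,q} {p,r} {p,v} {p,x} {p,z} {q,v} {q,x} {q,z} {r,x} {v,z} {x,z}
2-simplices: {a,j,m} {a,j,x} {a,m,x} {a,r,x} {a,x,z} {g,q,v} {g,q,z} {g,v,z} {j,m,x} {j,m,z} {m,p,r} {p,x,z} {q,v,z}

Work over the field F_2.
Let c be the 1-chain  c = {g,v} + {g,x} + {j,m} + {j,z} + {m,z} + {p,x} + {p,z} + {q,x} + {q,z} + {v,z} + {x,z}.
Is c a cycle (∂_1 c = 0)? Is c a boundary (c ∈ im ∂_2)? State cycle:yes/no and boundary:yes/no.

cycle:yes boundary:no

n_0=10 n_1=27 n_2=13  [Z2]
∂1: piv[aj,am,ar,ax,az,gq,gv,gx,mp] rk=9  ker:gz,jm,jx,jz,mr,mx,mz,pq,pr,pv,px,pz,qv,qx,qz,rx,vz,xz
∂2: piv[ajm,ajx,amx,arx,axz,gqv,gqz,gvz,jmz,mpr,pxz] rk=11  ker:jmx,qvz
∂1c = 0
c vs im∂2: residual ≠ 0 ⇒ not boundary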